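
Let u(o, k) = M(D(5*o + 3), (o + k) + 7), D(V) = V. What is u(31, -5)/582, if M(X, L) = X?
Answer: 79/291 ≈ 0.27148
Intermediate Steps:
u(o, k) = 3 + 5*o (u(o, k) = 5*o + 3 = 3 + 5*o)
u(31, -5)/582 = (3 + 5*31)/582 = (3 + 155)*(1/582) = 158*(1/582) = 79/291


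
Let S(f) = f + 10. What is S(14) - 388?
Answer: -364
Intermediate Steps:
S(f) = 10 + f
S(14) - 388 = (10 + 14) - 388 = 24 - 388 = -364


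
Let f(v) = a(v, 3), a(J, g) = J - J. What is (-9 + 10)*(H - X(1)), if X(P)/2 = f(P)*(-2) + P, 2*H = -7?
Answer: -11/2 ≈ -5.5000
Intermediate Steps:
a(J, g) = 0
f(v) = 0
H = -7/2 (H = (½)*(-7) = -7/2 ≈ -3.5000)
X(P) = 2*P (X(P) = 2*(0*(-2) + P) = 2*(0 + P) = 2*P)
(-9 + 10)*(H - X(1)) = (-9 + 10)*(-7/2 - 2) = 1*(-7/2 - 1*2) = 1*(-7/2 - 2) = 1*(-11/2) = -11/2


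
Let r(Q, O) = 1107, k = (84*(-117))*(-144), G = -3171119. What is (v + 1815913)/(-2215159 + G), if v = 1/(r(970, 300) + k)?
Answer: -1285974201254/3814397798121 ≈ -0.33714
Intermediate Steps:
k = 1415232 (k = -9828*(-144) = 1415232)
v = 1/1416339 (v = 1/(1107 + 1415232) = 1/1416339 ≈ 7.0605e-7)
(v + 1815913)/(-2215159 + G) = (1/1416339 + 1815913)/(-2215159 - 3171119) = (2571948402508/1416339)/(-5386278) = (2571948402508/1416339)*(-1/5386278) = -1285974201254/3814397798121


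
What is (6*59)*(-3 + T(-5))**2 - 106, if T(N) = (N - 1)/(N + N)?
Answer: 48326/25 ≈ 1933.0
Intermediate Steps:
T(N) = (-1 + N)/(2*N) (T(N) = (-1 + N)/((2*N)) = (-1 + N)*(1/(2*N)) = (-1 + N)/(2*N))
(6*59)*(-3 + T(-5))**2 - 106 = (6*59)*(-3 + (1/2)*(-1 - 5)/(-5))**2 - 106 = 354*(-3 + (1/2)*(-1/5)*(-6))**2 - 106 = 354*(-3 + 3/5)**2 - 106 = 354*(-12/5)**2 - 106 = 354*(144/25) - 106 = 50976/25 - 106 = 48326/25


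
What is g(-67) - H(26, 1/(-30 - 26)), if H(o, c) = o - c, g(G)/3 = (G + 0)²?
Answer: 752695/56 ≈ 13441.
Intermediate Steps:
g(G) = 3*G² (g(G) = 3*(G + 0)² = 3*G²)
g(-67) - H(26, 1/(-30 - 26)) = 3*(-67)² - (26 - 1/(-30 - 26)) = 3*4489 - (26 - 1/(-56)) = 13467 - (26 - 1*(-1/56)) = 13467 - (26 + 1/56) = 13467 - 1*1457/56 = 13467 - 1457/56 = 752695/56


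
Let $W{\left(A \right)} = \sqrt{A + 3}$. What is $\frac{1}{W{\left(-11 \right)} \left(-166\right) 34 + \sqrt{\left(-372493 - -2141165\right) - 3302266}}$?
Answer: $- \frac{i}{\sqrt{1533594} - 11288 \sqrt{2}} \approx 6.7911 \cdot 10^{-5} i$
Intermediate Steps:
$W{\left(A \right)} = \sqrt{3 + A}$
$\frac{1}{W{\left(-11 \right)} \left(-166\right) 34 + \sqrt{\left(-372493 - -2141165\right) - 3302266}} = \frac{1}{\sqrt{3 - 11} \left(-166\right) 34 + \sqrt{\left(-372493 - -2141165\right) - 3302266}} = \frac{1}{\sqrt{-8} \left(-166\right) 34 + \sqrt{\left(-372493 + 2141165\right) - 3302266}} = \frac{1}{2 i \sqrt{2} \left(-166\right) 34 + \sqrt{1768672 - 3302266}} = \frac{1}{- 332 i \sqrt{2} \cdot 34 + \sqrt{-1533594}} = \frac{1}{- 11288 i \sqrt{2} + i \sqrt{1533594}} = \frac{1}{i \sqrt{1533594} - 11288 i \sqrt{2}}$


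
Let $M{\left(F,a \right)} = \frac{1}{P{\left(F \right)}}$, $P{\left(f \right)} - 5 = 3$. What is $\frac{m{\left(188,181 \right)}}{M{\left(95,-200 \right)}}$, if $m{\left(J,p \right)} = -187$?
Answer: $-1496$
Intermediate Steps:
$P{\left(f \right)} = 8$ ($P{\left(f \right)} = 5 + 3 = 8$)
$M{\left(F,a \right)} = \frac{1}{8}$
$\frac{m{\left(188,181 \right)}}{M{\left(95,-200 \right)}} = - 187 \frac{1}{\frac{1}{8}} = \left(-187\right) 8 = -1496$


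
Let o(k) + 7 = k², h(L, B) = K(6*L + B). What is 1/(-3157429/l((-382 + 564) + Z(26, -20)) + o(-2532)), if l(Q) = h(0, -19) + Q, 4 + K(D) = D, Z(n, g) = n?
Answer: 185/1182880716 ≈ 1.5640e-7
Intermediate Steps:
K(D) = -4 + D
h(L, B) = -4 + B + 6*L (h(L, B) = -4 + (6*L + B) = -4 + (B + 6*L) = -4 + B + 6*L)
l(Q) = -23 + Q (l(Q) = (-4 - 19 + 6*0) + Q = (-4 - 19 + 0) + Q = -23 + Q)
o(k) = -7 + k²
1/(-3157429/l((-382 + 564) + Z(26, -20)) + o(-2532)) = 1/(-3157429/(-23 + ((-382 + 564) + 26)) + (-7 + (-2532)²)) = 1/(-3157429/(-23 + (182 + 26)) + (-7 + 6411024)) = 1/(-3157429/(-23 + 208) + 6411017) = 1/(-3157429/185 + 6411017) = 1/(1182880716/185) = 185/1182880716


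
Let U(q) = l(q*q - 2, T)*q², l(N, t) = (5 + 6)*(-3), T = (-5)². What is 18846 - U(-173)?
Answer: 1006503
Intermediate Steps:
T = 25
l(N, t) = -33 (l(N, t) = 11*(-3) = -33)
U(q) = -33*q²
18846 - U(-173) = 18846 - (-33)*(-173)² = 18846 - (-33)*29929 = 18846 - 1*(-987657) = 18846 + 987657 = 1006503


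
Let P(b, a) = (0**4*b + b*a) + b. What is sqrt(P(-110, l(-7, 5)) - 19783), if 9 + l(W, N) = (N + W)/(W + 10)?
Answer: I*sqrt(169467)/3 ≈ 137.22*I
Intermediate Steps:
l(W, N) = -9 + (N + W)/(10 + W) (l(W, N) = -9 + (N + W)/(W + 10) = -9 + (N + W)/(10 + W))
P(b, a) = b + a*b (P(b, a) = (0*b + a*b) + b = (0 + a*b) + b = a*b + b = b + a*b)
sqrt(P(-110, l(-7, 5)) - 19783) = sqrt(-110*(1 + (-90 + 5 - 8*(-7))/(10 - 7)) - 19783) = sqrt(-110*(1 + (-90 + 5 + 56)/3) - 19783) = sqrt(-110*(1 + (1/3)*(-29)) - 19783) = sqrt(-110*(1 - 29/3) - 19783) = sqrt(-110*(-26/3) - 19783) = sqrt(2860/3 - 19783) = sqrt(-56489/3) = I*sqrt(169467)/3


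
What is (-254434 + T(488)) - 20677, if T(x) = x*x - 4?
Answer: -36971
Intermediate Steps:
T(x) = -4 + x² (T(x) = x² - 4 = -4 + x²)
(-254434 + T(488)) - 20677 = (-254434 + (-4 + 488²)) - 20677 = (-254434 + (-4 + 238144)) - 20677 = (-254434 + 238140) - 20677 = -16294 - 20677 = -36971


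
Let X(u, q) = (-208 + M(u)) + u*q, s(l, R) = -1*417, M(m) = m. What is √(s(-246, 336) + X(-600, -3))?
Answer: 5*√23 ≈ 23.979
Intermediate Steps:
s(l, R) = -417
X(u, q) = -208 + u + q*u (X(u, q) = (-208 + u) + u*q = (-208 + u) + q*u = -208 + u + q*u)
√(s(-246, 336) + X(-600, -3)) = √(-417 + (-208 - 600 - 3*(-600))) = √(-417 + (-208 - 600 + 1800)) = √(-417 + 992) = √575 = 5*√23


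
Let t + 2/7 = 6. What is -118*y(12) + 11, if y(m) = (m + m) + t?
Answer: -24467/7 ≈ -3495.3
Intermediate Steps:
t = 40/7 (t = -2/7 + 6 = 40/7 ≈ 5.7143)
y(m) = 40/7 + 2*m (y(m) = (m + m) + 40/7 = 2*m + 40/7 = 40/7 + 2*m)
-118*y(12) + 11 = -118*(40/7 + 2*12) + 11 = -118*(40/7 + 24) + 11 = -118*208/7 + 11 = -24544/7 + 11 = -24467/7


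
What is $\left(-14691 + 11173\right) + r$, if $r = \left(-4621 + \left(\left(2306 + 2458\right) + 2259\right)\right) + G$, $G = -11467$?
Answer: $-12583$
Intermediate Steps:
$r = -9065$ ($r = \left(-4621 + \left(\left(2306 + 2458\right) + 2259\right)\right) - 11467 = \left(-4621 + \left(4764 + 2259\right)\right) - 11467 = \left(-4621 + 7023\right) - 11467 = 2402 - 11467 = -9065$)
$\left(-14691 + 11173\right) + r = \left(-14691 + 11173\right) - 9065 = -3518 - 9065 = -12583$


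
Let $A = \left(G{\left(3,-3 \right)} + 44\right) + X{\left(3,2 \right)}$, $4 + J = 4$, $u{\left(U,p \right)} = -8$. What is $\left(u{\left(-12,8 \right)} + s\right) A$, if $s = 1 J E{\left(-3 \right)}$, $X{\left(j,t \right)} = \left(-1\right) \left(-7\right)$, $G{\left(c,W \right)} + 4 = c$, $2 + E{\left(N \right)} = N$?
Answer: $-400$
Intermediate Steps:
$E{\left(N \right)} = -2 + N$
$G{\left(c,W \right)} = -4 + c$
$J = 0$ ($J = -4 + 4 = 0$)
$X{\left(j,t \right)} = 7$
$s = 0$ ($s = 1 \cdot 0 \left(-2 - 3\right) = 0 \left(-5\right) = 0$)
$A = 50$ ($A = \left(\left(-4 + 3\right) + 44\right) + 7 = \left(-1 + 44\right) + 7 = 43 + 7 = 50$)
$\left(u{\left(-12,8 \right)} + s\right) A = \left(-8 + 0\right) 50 = \left(-8\right) 50 = -400$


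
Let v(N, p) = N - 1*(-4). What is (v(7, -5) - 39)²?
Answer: 784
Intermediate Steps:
v(N, p) = 4 + N (v(N, p) = N + 4 = 4 + N)
(v(7, -5) - 39)² = ((4 + 7) - 39)² = (11 - 39)² = (-28)² = 784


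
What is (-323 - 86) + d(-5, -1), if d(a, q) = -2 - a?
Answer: -406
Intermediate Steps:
(-323 - 86) + d(-5, -1) = (-323 - 86) + (-2 - 1*(-5)) = -409 + (-2 + 5) = -409 + 3 = -406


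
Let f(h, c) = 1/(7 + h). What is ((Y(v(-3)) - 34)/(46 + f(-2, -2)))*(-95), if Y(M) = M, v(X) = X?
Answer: 17575/231 ≈ 76.082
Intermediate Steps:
((Y(v(-3)) - 34)/(46 + f(-2, -2)))*(-95) = ((-3 - 34)/(46 + 1/(7 - 2)))*(-95) = -37/(46 + 1/5)*(-95) = -37/(46 + ⅕)*(-95) = -37/231/5*(-95) = -37*5/231*(-95) = -185/231*(-95) = 17575/231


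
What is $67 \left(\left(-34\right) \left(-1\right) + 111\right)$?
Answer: $9715$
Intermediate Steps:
$67 \left(\left(-34\right) \left(-1\right) + 111\right) = 67 \left(34 + 111\right) = 67 \cdot 145 = 9715$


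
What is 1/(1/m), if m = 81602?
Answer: 81602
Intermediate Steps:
1/(1/m) = 1/(1/81602) = 81602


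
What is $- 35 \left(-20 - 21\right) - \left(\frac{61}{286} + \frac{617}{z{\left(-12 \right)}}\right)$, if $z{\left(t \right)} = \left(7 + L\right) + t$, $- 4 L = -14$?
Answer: $\frac{1583971}{858} \approx 1846.1$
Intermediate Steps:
$L = \frac{7}{2}$ ($L = \left(- \frac{1}{4}\right) \left(-14\right) = \frac{7}{2} \approx 3.5$)
$z{\left(t \right)} = \frac{21}{2} + t$ ($z{\left(t \right)} = \left(7 + \frac{7}{2}\right) + t = \frac{21}{2} + t$)
$- 35 \left(-20 - 21\right) - \left(\frac{61}{286} + \frac{617}{z{\left(-12 \right)}}\right) = - 35 \left(-20 - 21\right) - \left(\frac{61}{286} + \frac{617}{\frac{21}{2} - 12}\right) = \left(-35\right) \left(-41\right) - \left(\frac{61}{286} + \frac{617}{- \frac{3}{2}}\right) = 1435 - - \frac{352741}{858} = 1435 + \left(- \frac{61}{286} + \frac{1234}{3}\right) = 1435 + \frac{352741}{858} = \frac{1583971}{858}$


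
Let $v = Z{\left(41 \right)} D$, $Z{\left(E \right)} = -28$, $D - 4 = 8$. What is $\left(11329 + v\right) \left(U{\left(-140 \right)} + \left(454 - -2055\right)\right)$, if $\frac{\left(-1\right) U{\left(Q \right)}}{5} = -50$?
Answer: $30329687$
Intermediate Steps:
$D = 12$ ($D = 4 + 8 = 12$)
$U{\left(Q \right)} = 250$ ($U{\left(Q \right)} = \left(-5\right) \left(-50\right) = 250$)
$v = -336$ ($v = \left(-28\right) 12 = -336$)
$\left(11329 + v\right) \left(U{\left(-140 \right)} + \left(454 - -2055\right)\right) = \left(11329 - 336\right) \left(250 + \left(454 - -2055\right)\right) = 10993 \left(250 + \left(454 + 2055\right)\right) = 10993 \left(250 + 2509\right) = 10993 \cdot 2759 = 30329687$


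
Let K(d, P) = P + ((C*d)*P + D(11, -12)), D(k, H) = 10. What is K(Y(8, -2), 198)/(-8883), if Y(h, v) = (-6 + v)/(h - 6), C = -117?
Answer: -1976/189 ≈ -10.455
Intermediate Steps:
Y(h, v) = (-6 + v)/(-6 + h)
K(d, P) = 10 + P - 117*P*d (K(d, P) = P + ((-117*d)*P + 10) = P + (-117*P*d + 10) = P + (10 - 117*P*d) = 10 + P - 117*P*d)
K(Y(8, -2), 198)/(-8883) = (10 + 198 - 117*198*(-6 - 2)/(-6 + 8))/(-8883) = (10 + 198 - 117*198*-8/2)*(-1/8883) = (10 + 198 - 117*198*(1/2)*(-8))*(-1/8883) = (10 + 198 - 117*198*(-4))*(-1/8883) = (10 + 198 + 92664)*(-1/8883) = 92872*(-1/8883) = -1976/189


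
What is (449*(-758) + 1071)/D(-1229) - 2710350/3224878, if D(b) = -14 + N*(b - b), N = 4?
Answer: 547034819519/22574146 ≈ 24233.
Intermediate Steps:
D(b) = -14 (D(b) = -14 + 4*(b - b) = -14 + 4*0 = -14 + 0 = -14)
(449*(-758) + 1071)/D(-1229) - 2710350/3224878 = (449*(-758) + 1071)/(-14) - 2710350/3224878 = (-340342 + 1071)*(-1/14) - 2710350*1/3224878 = -339271*(-1/14) - 1355175/1612439 = 339271/14 - 1355175/1612439 = 547034819519/22574146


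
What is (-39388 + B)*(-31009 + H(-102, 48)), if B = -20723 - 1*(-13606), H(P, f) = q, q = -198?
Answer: 1451281535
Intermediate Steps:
H(P, f) = -198
B = -7117 (B = -20723 + 13606 = -7117)
(-39388 + B)*(-31009 + H(-102, 48)) = (-39388 - 7117)*(-31009 - 198) = -46505*(-31207) = 1451281535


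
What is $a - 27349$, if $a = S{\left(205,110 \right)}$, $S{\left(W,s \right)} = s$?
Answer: $-27239$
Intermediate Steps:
$a = 110$
$a - 27349 = 110 - 27349 = -27239$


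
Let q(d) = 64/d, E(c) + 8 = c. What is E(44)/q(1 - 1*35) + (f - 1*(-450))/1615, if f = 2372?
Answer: -13207/760 ≈ -17.378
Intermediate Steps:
E(c) = -8 + c
E(44)/q(1 - 1*35) + (f - 1*(-450))/1615 = (-8 + 44)/((64/(1 - 1*35))) + (2372 - 1*(-450))/1615 = 36/((64/(1 - 35))) + (2372 + 450)*(1/1615) = 36/((64/(-34))) + 2822*(1/1615) = 36/((64*(-1/34))) + 166/95 = 36/(-32/17) + 166/95 = 36*(-17/32) + 166/95 = -153/8 + 166/95 = -13207/760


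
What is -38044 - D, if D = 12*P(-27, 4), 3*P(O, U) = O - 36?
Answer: -37792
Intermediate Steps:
P(O, U) = -12 + O/3 (P(O, U) = (O - 36)/3 = (-36 + O)/3 = -12 + O/3)
D = -252 (D = 12*(-12 + (1/3)*(-27)) = 12*(-12 - 9) = 12*(-21) = -252)
-38044 - D = -38044 - 1*(-252) = -38044 + 252 = -37792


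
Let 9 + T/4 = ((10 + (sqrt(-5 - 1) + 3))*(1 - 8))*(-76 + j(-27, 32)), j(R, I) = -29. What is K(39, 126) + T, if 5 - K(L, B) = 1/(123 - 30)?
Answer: 3551576/93 + 2940*I*sqrt(6) ≈ 38189.0 + 7201.5*I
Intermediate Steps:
K(L, B) = 464/93 (K(L, B) = 5 - 1/(123 - 30) = 5 - 1/93 = 464/93)
T = 38184 + 2940*I*sqrt(6) (T = -36 + 4*(((10 + (sqrt(-5 - 1) + 3))*(1 - 8))*(-76 - 29)) = -36 + 4*(((10 + (sqrt(-6) + 3))*(-7))*(-105)) = -36 + 4*(((10 + (I*sqrt(6) + 3))*(-7))*(-105)) = -36 + 4*(((10 + (3 + I*sqrt(6)))*(-7))*(-105)) = -36 + 4*(((13 + I*sqrt(6))*(-7))*(-105)) = -36 + 4*((-91 - 7*I*sqrt(6))*(-105)) = -36 + 4*(9555 + 735*I*sqrt(6)) = -36 + (38220 + 2940*I*sqrt(6)) = 38184 + 2940*I*sqrt(6) ≈ 38184.0 + 7201.5*I)
K(39, 126) + T = 464/93 + (38184 + 2940*I*sqrt(6)) = 3551576/93 + 2940*I*sqrt(6)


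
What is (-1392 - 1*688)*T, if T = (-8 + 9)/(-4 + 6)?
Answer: -1040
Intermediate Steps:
T = ½ (T = 1/2 = 1*(½) = ½ ≈ 0.50000)
(-1392 - 1*688)*T = (-1392 - 1*688)*(½) = (-1392 - 688)*(½) = -2080*½ = -1040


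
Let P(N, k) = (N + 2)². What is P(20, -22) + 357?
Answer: 841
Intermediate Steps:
P(N, k) = (2 + N)²
P(20, -22) + 357 = (2 + 20)² + 357 = 22² + 357 = 484 + 357 = 841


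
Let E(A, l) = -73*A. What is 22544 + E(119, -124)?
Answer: 13857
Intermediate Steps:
22544 + E(119, -124) = 22544 - 73*119 = 22544 - 8687 = 13857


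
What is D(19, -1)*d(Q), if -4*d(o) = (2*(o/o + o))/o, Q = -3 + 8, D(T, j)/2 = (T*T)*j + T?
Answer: 2052/5 ≈ 410.40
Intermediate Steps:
D(T, j) = 2*T + 2*j*T² (D(T, j) = 2*((T*T)*j + T) = 2*(T²*j + T) = 2*(j*T² + T) = 2*(T + j*T²) = 2*T + 2*j*T²)
Q = 5
d(o) = -(2 + 2*o)/(4*o) (d(o) = -2*(o/o + o)/(4*o) = -2*(1 + o)/(4*o) = -(2 + 2*o)/(4*o))
D(19, -1)*d(Q) = (2*19*(1 + 19*(-1)))*((½)*(-1 - 1*5)/5) = (2*19*(1 - 19))*((½)*(⅕)*(-1 - 5)) = (2*19*(-18))*((½)*(⅕)*(-6)) = -684*(-⅗) = 2052/5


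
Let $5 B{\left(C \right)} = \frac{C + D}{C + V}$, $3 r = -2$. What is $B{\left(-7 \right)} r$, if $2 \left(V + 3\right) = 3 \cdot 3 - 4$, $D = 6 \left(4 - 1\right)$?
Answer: $\frac{44}{225} \approx 0.19556$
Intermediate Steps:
$r = - \frac{2}{3}$ ($r = \frac{1}{3} \left(-2\right) = - \frac{2}{3} \approx -0.66667$)
$D = 18$ ($D = 6 \cdot 3 = 18$)
$V = - \frac{1}{2}$ ($V = -3 + \frac{3 \cdot 3 - 4}{2} = -3 + \frac{9 - 4}{2} = -3 + \frac{1}{2} \cdot 5 = -3 + \frac{5}{2} = - \frac{1}{2} \approx -0.5$)
$B{\left(C \right)} = \frac{18 + C}{5 \left(- \frac{1}{2} + C\right)}$ ($B{\left(C \right)} = \frac{\left(C + 18\right) \frac{1}{C - \frac{1}{2}}}{5} = \frac{\left(18 + C\right) \frac{1}{- \frac{1}{2} + C}}{5} = \frac{\frac{1}{- \frac{1}{2} + C} \left(18 + C\right)}{5} = \frac{18 + C}{5 \left(- \frac{1}{2} + C\right)}$)
$B{\left(-7 \right)} r = \frac{2 \left(18 - 7\right)}{5 \left(-1 + 2 \left(-7\right)\right)} \left(- \frac{2}{3}\right) = \frac{2}{5} \frac{1}{-1 - 14} \cdot 11 \left(- \frac{2}{3}\right) = \frac{2}{5} \frac{1}{-15} \cdot 11 \left(- \frac{2}{3}\right) = \frac{2}{5} \left(- \frac{1}{15}\right) 11 \left(- \frac{2}{3}\right) = \left(- \frac{22}{75}\right) \left(- \frac{2}{3}\right) = \frac{44}{225}$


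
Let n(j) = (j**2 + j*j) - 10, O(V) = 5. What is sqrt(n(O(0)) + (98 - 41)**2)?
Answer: sqrt(3289) ≈ 57.350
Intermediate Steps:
n(j) = -10 + 2*j**2 (n(j) = (j**2 + j**2) - 10 = 2*j**2 - 10 = -10 + 2*j**2)
sqrt(n(O(0)) + (98 - 41)**2) = sqrt((-10 + 2*5**2) + (98 - 41)**2) = sqrt((-10 + 2*25) + 57**2) = sqrt((-10 + 50) + 3249) = sqrt(40 + 3249) = sqrt(3289)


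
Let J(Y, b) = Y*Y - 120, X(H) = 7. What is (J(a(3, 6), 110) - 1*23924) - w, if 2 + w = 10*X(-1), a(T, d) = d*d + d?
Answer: -22348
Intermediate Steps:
a(T, d) = d + d² (a(T, d) = d² + d = d + d²)
J(Y, b) = -120 + Y² (J(Y, b) = Y² - 120 = -120 + Y²)
w = 68 (w = -2 + 10*7 = -2 + 70 = 68)
(J(a(3, 6), 110) - 1*23924) - w = ((-120 + (6*(1 + 6))²) - 1*23924) - 1*68 = ((-120 + (6*7)²) - 23924) - 68 = ((-120 + 42²) - 23924) - 68 = ((-120 + 1764) - 23924) - 68 = (1644 - 23924) - 68 = -22280 - 68 = -22348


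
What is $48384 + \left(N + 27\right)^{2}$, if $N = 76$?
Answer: $58993$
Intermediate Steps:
$48384 + \left(N + 27\right)^{2} = 48384 + \left(76 + 27\right)^{2} = 48384 + 103^{2} = 48384 + 10609 = 58993$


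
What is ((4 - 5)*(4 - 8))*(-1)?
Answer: -4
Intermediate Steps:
((4 - 5)*(4 - 8))*(-1) = -1*(-4)*(-1) = 4*(-1) = -4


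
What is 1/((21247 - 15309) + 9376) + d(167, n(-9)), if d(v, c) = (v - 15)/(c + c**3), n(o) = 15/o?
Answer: -31424243/1301690 ≈ -24.141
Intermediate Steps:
d(v, c) = (-15 + v)/(c + c**3)
1/((21247 - 15309) + 9376) + d(167, n(-9)) = 1/((21247 - 15309) + 9376) + (-15 + 167)/(15/(-9) + (15/(-9))**3) = 1/(5938 + 9376) + 152/(15*(-1/9) + (15*(-1/9))**3) = 1/15314 + 152/(-5/3 + (-5/3)**3) = 1/15314 + 152/(-5/3 - 125/27) = 1/15314 + 152/(-170/27) = 1/15314 - 27/170*152 = 1/15314 - 2052/85 = -31424243/1301690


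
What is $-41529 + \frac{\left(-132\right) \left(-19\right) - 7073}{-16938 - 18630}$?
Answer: $- \frac{1477098907}{35568} \approx -41529.0$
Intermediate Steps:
$-41529 + \frac{\left(-132\right) \left(-19\right) - 7073}{-16938 - 18630} = -41529 + \frac{2508 - 7073}{-35568} = -41529 - - \frac{4565}{35568} = -41529 + \frac{4565}{35568} = - \frac{1477098907}{35568}$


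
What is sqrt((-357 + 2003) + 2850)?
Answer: 4*sqrt(281) ≈ 67.052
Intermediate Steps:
sqrt((-357 + 2003) + 2850) = sqrt(1646 + 2850) = sqrt(4496) = 4*sqrt(281)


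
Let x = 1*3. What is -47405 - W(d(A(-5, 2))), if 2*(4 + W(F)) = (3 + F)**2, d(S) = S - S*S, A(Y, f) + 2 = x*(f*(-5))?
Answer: -1203611/2 ≈ -6.0181e+5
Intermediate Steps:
x = 3
A(Y, f) = -2 - 15*f (A(Y, f) = -2 + 3*(f*(-5)) = -2 + 3*(-5*f) = -2 - 15*f)
d(S) = S - S**2
W(F) = -4 + (3 + F)**2/2
-47405 - W(d(A(-5, 2))) = -47405 - (-4 + (3 + (-2 - 15*2)*(1 - (-2 - 15*2)))**2/2) = -47405 - (-4 + (3 + (-2 - 30)*(1 - (-2 - 30)))**2/2) = -47405 - (-4 + (3 - 32*(1 - 1*(-32)))**2/2) = -47405 - (-4 + (3 - 32*(1 + 32))**2/2) = -47405 - (-4 + (3 - 32*33)**2/2) = -47405 - (-4 + (3 - 1056)**2/2) = -47405 - (-4 + (1/2)*(-1053)**2) = -47405 - (-4 + (1/2)*1108809) = -47405 - (-4 + 1108809/2) = -47405 - 1*1108801/2 = -47405 - 1108801/2 = -1203611/2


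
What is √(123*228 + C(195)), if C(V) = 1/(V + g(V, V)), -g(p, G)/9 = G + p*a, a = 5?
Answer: √2995442027565/10335 ≈ 167.46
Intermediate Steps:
g(p, G) = -45*p - 9*G (g(p, G) = -9*(G + p*5) = -9*(G + 5*p) = -45*p - 9*G)
C(V) = -1/(53*V) (C(V) = 1/(V + (-45*V - 9*V)) = 1/(V - 54*V) = 1/(-53*V) = -1/(53*V))
√(123*228 + C(195)) = √(123*228 - 1/53/195) = √(28044 - 1/53*1/195) = √(28044 - 1/10335) = √(289834739/10335) = √2995442027565/10335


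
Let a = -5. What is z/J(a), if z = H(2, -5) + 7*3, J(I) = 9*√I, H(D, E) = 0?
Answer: -7*I*√5/15 ≈ -1.0435*I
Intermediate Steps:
z = 21 (z = 0 + 7*3 = 0 + 21 = 21)
z/J(a) = 21/((9*√(-5))) = 21/((9*(I*√5))) = 21/((9*I*√5)) = 21*(-I*√5/45) = -7*I*√5/15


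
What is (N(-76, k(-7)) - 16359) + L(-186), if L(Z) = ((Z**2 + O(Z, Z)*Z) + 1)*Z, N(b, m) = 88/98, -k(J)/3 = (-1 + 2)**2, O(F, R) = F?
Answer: -631426549/49 ≈ -1.2886e+7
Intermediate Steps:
k(J) = -3 (k(J) = -3*(-1 + 2)**2 = -3*1**2 = -3*1 = -3)
N(b, m) = 44/49 (N(b, m) = 88*(1/98) = 44/49)
L(Z) = Z*(1 + 2*Z**2) (L(Z) = ((Z**2 + Z*Z) + 1)*Z = ((Z**2 + Z**2) + 1)*Z = (2*Z**2 + 1)*Z = (1 + 2*Z**2)*Z = Z*(1 + 2*Z**2))
(N(-76, k(-7)) - 16359) + L(-186) = (44/49 - 16359) + (-186 + 2*(-186)**3) = -801547/49 + (-186 + 2*(-6434856)) = -801547/49 + (-186 - 12869712) = -801547/49 - 12869898 = -631426549/49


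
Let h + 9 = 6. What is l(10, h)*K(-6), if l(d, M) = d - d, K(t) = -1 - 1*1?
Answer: 0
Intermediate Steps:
K(t) = -2 (K(t) = -1 - 1 = -2)
h = -3 (h = -9 + 6 = -3)
l(d, M) = 0
l(10, h)*K(-6) = 0*(-2) = 0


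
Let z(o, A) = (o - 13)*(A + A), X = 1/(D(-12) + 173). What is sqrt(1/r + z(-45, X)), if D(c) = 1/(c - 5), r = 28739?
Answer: 2*I*sqrt(1526859099330)/3017595 ≈ 0.81897*I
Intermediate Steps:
D(c) = 1/(-5 + c)
X = 17/2940 (X = 1/(1/(-5 - 12) + 173) = 1/(1/(-17) + 173) = 1/(-1/17 + 173) = 1/(2940/17) = 17/2940 ≈ 0.0057823)
z(o, A) = 2*A*(-13 + o) (z(o, A) = (-13 + o)*(2*A) = 2*A*(-13 + o))
sqrt(1/r + z(-45, X)) = sqrt(1/28739 + 2*(17/2940)*(-13 - 45)) = sqrt(1/28739 + 2*(17/2940)*(-58)) = sqrt(1/28739 - 493/735) = sqrt(-14167592/21123165) = 2*I*sqrt(1526859099330)/3017595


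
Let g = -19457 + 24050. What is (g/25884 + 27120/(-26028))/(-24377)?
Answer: 5392847/152064798588 ≈ 3.5464e-5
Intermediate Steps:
g = 4593
(g/25884 + 27120/(-26028))/(-24377) = (4593/25884 + 27120/(-26028))/(-24377) = (4593*(1/25884) + 27120*(-1/26028))*(-1/24377) = (1531/8628 - 2260/2169)*(-1/24377) = -5392847/6238044*(-1/24377) = 5392847/152064798588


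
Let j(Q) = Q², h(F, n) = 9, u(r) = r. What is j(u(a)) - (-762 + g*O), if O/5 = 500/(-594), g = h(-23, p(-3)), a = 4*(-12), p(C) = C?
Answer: 102428/33 ≈ 3103.9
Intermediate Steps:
a = -48
g = 9
O = -1250/297 (O = 5*(500/(-594)) = 5*(500*(-1/594)) = 5*(-250/297) = -1250/297 ≈ -4.2088)
j(u(a)) - (-762 + g*O) = (-48)² - (-762 + 9*(-1250/297)) = 2304 - (-762 - 1250/33) = 2304 - 1*(-26396/33) = 2304 + 26396/33 = 102428/33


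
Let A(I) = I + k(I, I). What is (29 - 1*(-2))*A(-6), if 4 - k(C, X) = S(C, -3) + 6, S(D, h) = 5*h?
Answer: 217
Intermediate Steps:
k(C, X) = 13 (k(C, X) = 4 - (5*(-3) + 6) = 4 - (-15 + 6) = 4 - 1*(-9) = 4 + 9 = 13)
A(I) = 13 + I (A(I) = I + 13 = 13 + I)
(29 - 1*(-2))*A(-6) = (29 - 1*(-2))*(13 - 6) = (29 + 2)*7 = 31*7 = 217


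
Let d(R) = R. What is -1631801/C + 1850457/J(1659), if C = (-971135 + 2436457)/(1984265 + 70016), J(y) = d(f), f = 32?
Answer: -52279086965219/23445152 ≈ -2.2298e+6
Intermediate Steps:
J(y) = 32
C = 1465322/2054281 ≈ 0.71330
-1631801/C + 1850457/J(1659) = -1631801/1465322/2054281 + 1850457/32 = -1631801*2054281/1465322 + 1850457*(1/32) = -3352177790081/1465322 + 1850457/32 = -52279086965219/23445152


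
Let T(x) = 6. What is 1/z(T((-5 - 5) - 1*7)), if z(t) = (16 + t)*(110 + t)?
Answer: 1/2552 ≈ 0.00039185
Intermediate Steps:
1/z(T((-5 - 5) - 1*7)) = 1/(1760 + 6**2 + 126*6) = 1/(1760 + 36 + 756) = 1/2552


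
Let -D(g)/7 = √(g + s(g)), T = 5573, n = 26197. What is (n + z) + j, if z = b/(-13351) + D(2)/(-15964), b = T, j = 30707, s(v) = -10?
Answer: 759719731/13351 + 7*I*√2/7982 ≈ 56904.0 + 0.0012402*I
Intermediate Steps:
D(g) = -7*√(-10 + g) (D(g) = -7*√(g - 10) = -7*√(-10 + g))
b = 5573
z = -5573/13351 + 7*I*√2/7982 (z = 5573/(-13351) - 7*√(-10 + 2)/(-15964) = 5573*(-1/13351) - 14*I*√2*(-1/15964) = -5573/13351 - 14*I*√2*(-1/15964) = -5573/13351 + 7*I*√2/7982 ≈ -0.41742 + 0.0012402*I)
(n + z) + j = (26197 + (-5573/13351 + 7*I*√2/7982)) + 30707 = (349750574/13351 + 7*I*√2/7982) + 30707 = 759719731/13351 + 7*I*√2/7982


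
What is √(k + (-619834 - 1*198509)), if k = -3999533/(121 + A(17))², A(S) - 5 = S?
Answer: 2*I*√4184573885/143 ≈ 904.73*I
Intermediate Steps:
A(S) = 5 + S
k = -3999533/20449 (k = -3999533/(121 + (5 + 17))² = -3999533/(121 + 22)² = -3999533/(143²) = -3999533/20449 ≈ -195.59)
√(k + (-619834 - 1*198509)) = √(-3999533/20449 + (-619834 - 1*198509)) = √(-3999533/20449 + (-619834 - 198509)) = √(-3999533/20449 - 818343) = √(-16738295540/20449) = 2*I*√4184573885/143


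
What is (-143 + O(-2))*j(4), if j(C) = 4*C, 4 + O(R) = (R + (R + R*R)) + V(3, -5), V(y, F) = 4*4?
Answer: -2096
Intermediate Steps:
V(y, F) = 16
O(R) = 12 + R**2 + 2*R (O(R) = -4 + ((R + (R + R*R)) + 16) = -4 + ((R + (R + R**2)) + 16) = -4 + ((R**2 + 2*R) + 16) = -4 + (16 + R**2 + 2*R) = 12 + R**2 + 2*R)
(-143 + O(-2))*j(4) = (-143 + (12 + (-2)**2 + 2*(-2)))*(4*4) = (-143 + (12 + 4 - 4))*16 = (-143 + 12)*16 = -131*16 = -2096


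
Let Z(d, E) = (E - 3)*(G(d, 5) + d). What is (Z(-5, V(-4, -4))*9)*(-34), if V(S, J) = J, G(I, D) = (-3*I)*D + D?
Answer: 160650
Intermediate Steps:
G(I, D) = D - 3*D*I (G(I, D) = -3*D*I + D = D - 3*D*I)
Z(d, E) = (-3 + E)*(5 - 14*d) (Z(d, E) = (E - 3)*(5*(1 - 3*d) + d) = (-3 + E)*((5 - 15*d) + d) = (-3 + E)*(5 - 14*d))
(Z(-5, V(-4, -4))*9)*(-34) = ((-15 + 5*(-4) + 42*(-5) - 14*(-4)*(-5))*9)*(-34) = ((-15 - 20 - 210 - 280)*9)*(-34) = -525*9*(-34) = -4725*(-34) = 160650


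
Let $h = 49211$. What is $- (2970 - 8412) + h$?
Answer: $54653$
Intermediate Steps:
$- (2970 - 8412) + h = - (2970 - 8412) + 49211 = \left(-1\right) \left(-5442\right) + 49211 = 5442 + 49211 = 54653$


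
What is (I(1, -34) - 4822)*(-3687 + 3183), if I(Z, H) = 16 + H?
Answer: 2439360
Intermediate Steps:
(I(1, -34) - 4822)*(-3687 + 3183) = ((16 - 34) - 4822)*(-3687 + 3183) = (-18 - 4822)*(-504) = -4840*(-504) = 2439360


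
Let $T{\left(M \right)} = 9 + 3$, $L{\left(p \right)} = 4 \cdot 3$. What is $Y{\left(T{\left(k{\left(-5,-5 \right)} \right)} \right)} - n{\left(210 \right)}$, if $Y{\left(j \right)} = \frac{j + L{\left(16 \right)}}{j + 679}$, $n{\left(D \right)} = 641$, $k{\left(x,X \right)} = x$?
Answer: $- \frac{442907}{691} \approx -640.96$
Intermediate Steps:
$L{\left(p \right)} = 12$
$T{\left(M \right)} = 12$
$Y{\left(j \right)} = \frac{12 + j}{679 + j}$ ($Y{\left(j \right)} = \frac{j + 12}{j + 679} = \frac{12 + j}{679 + j}$)
$Y{\left(T{\left(k{\left(-5,-5 \right)} \right)} \right)} - n{\left(210 \right)} = \frac{12 + 12}{679 + 12} - 641 = \frac{1}{691} \cdot 24 - 641 = \frac{24}{691} - 641 = - \frac{442907}{691}$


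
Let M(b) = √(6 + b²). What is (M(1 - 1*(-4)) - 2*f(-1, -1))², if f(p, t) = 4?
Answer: (8 - √31)² ≈ 5.9158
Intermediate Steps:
(M(1 - 1*(-4)) - 2*f(-1, -1))² = (√(6 + (1 - 1*(-4))²) - 2*4)² = (√(6 + (1 + 4)²) - 8)² = (√(6 + 5²) - 8)² = (√(6 + 25) - 8)² = (√31 - 8)² = (-8 + √31)²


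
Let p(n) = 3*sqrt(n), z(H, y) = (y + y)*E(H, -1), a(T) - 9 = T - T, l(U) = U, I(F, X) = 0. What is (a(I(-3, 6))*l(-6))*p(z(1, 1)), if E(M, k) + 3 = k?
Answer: -324*I*sqrt(2) ≈ -458.21*I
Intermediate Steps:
E(M, k) = -3 + k
a(T) = 9 (a(T) = 9 + (T - T) = 9 + 0 = 9)
z(H, y) = -8*y (z(H, y) = (y + y)*(-3 - 1) = (2*y)*(-4) = -8*y)
(a(I(-3, 6))*l(-6))*p(z(1, 1)) = (9*(-6))*(3*sqrt(-8*1)) = -162*sqrt(-8) = -162*2*I*sqrt(2) = -324*I*sqrt(2)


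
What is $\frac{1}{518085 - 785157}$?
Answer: $- \frac{1}{267072} \approx -3.7443 \cdot 10^{-6}$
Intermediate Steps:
$\frac{1}{518085 - 785157} = \frac{1}{-267072} = - \frac{1}{267072}$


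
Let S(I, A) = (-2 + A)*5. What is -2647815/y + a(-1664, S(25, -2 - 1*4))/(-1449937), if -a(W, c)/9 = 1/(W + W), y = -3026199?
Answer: 4258913628426683/4867530469804288 ≈ 0.87496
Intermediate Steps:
S(I, A) = -10 + 5*A
a(W, c) = -9/(2*W) (a(W, c) = -9/(W + W) = -9*1/(2*W) = -9/(2*W))
-2647815/y + a(-1664, S(25, -2 - 1*4))/(-1449937) = -2647815/(-3026199) - 9/2/(-1664)/(-1449937) = -2647815*(-1/3026199) - 9/2*(-1/1664)*(-1/1449937) = 882605/1008733 + (9/3328)*(-1/1449937) = 882605/1008733 - 9/4825390336 = 4258913628426683/4867530469804288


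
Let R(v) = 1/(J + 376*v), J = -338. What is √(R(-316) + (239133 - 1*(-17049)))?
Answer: √3637188960157158/119154 ≈ 506.14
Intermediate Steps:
R(v) = 1/(-338 + 376*v)
√(R(-316) + (239133 - 1*(-17049))) = √(1/(2*(-169 + 188*(-316))) + (239133 - 1*(-17049))) = √(1/(2*(-169 - 59408)) + (239133 + 17049)) = √((½)/(-59577) + 256182) = √((½)*(-1/59577) + 256182) = √(-1/119154 + 256182) = √(30525110027/119154) = √3637188960157158/119154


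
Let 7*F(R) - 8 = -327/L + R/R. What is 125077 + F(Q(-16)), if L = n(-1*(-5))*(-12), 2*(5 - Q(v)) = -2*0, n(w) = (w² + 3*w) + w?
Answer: 22514107/180 ≈ 1.2508e+5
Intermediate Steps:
n(w) = w² + 4*w
Q(v) = 5 (Q(v) = 5 - (-1)*0 = 5 - ½*0 = 5 + 0 = 5)
L = -540 (L = ((-1*(-5))*(4 - 1*(-5)))*(-12) = (5*(4 + 5))*(-12) = (5*9)*(-12) = 45*(-12) = -540)
F(R) = 247/180 (F(R) = 8/7 + (-327/(-540) + R/R)/7 = 8/7 + (-327*(-1/540) + 1)/7 = 8/7 + (109/180 + 1)/7 = 8/7 + (⅐)*(289/180) = 8/7 + 289/1260 = 247/180)
125077 + F(Q(-16)) = 125077 + 247/180 = 22514107/180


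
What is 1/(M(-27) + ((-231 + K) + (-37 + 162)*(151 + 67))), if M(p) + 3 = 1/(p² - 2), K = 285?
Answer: 727/19847828 ≈ 3.6629e-5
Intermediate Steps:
M(p) = -3 + 1/(-2 + p²) (M(p) = -3 + 1/(p² - 2) = -3 + 1/(-2 + p²))
1/(M(-27) + ((-231 + K) + (-37 + 162)*(151 + 67))) = 1/((7 - 3*(-27)²)/(-2 + (-27)²) + ((-231 + 285) + (-37 + 162)*(151 + 67))) = 1/((7 - 3*729)/(-2 + 729) + (54 + 125*218)) = 1/((7 - 2187)/727 + (54 + 27250)) = 1/((1/727)*(-2180) + 27304) = 1/(-2180/727 + 27304) = 1/(19847828/727) = 727/19847828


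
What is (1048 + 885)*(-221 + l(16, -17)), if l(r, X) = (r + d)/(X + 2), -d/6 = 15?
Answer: -6264853/15 ≈ -4.1766e+5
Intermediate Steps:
d = -90 (d = -6*15 = -90)
l(r, X) = (-90 + r)/(2 + X) (l(r, X) = (r - 90)/(X + 2) = (-90 + r)/(2 + X))
(1048 + 885)*(-221 + l(16, -17)) = (1048 + 885)*(-221 + (-90 + 16)/(2 - 17)) = 1933*(-221 - 74/(-15)) = 1933*(-221 - 1/15*(-74)) = 1933*(-221 + 74/15) = 1933*(-3241/15) = -6264853/15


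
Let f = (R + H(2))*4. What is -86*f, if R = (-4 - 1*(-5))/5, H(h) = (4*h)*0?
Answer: -344/5 ≈ -68.800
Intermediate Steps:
H(h) = 0
R = ⅕ (R = (-4 + 5)*(⅕) = 1*(⅕) = ⅕ ≈ 0.20000)
f = ⅘ (f = (⅕ + 0)*4 = (⅕)*4 = ⅘ ≈ 0.80000)
-86*f = -86*⅘ = -344/5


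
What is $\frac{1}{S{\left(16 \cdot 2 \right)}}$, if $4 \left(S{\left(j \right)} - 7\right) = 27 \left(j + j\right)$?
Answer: $\frac{1}{439} \approx 0.0022779$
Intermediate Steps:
$S{\left(j \right)} = 7 + \frac{27 j}{2}$ ($S{\left(j \right)} = 7 + \frac{27 \left(j + j\right)}{4} = 7 + \frac{27 \cdot 2 j}{4} = 7 + \frac{54 j}{4} = 7 + \frac{27 j}{2}$)
$\frac{1}{S{\left(16 \cdot 2 \right)}} = \frac{1}{7 + \frac{27 \cdot 16 \cdot 2}{2}} = \frac{1}{7 + \frac{27}{2} \cdot 32} = \frac{1}{7 + 432} = \frac{1}{439}$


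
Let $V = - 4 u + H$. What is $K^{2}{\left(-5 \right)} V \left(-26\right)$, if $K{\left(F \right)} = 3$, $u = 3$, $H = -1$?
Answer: $3042$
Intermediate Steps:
$V = -13$ ($V = \left(-4\right) 3 - 1 = -12 - 1 = -13$)
$K^{2}{\left(-5 \right)} V \left(-26\right) = 3^{2} \left(-13\right) \left(-26\right) = 9 \left(-13\right) \left(-26\right) = \left(-117\right) \left(-26\right) = 3042$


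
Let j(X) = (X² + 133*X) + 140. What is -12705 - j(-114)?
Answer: -10679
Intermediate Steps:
j(X) = 140 + X² + 133*X
-12705 - j(-114) = -12705 - (140 + (-114)² + 133*(-114)) = -12705 - (140 + 12996 - 15162) = -12705 - 1*(-2026) = -12705 + 2026 = -10679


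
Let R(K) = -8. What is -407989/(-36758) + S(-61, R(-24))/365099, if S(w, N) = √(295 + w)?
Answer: 407989/36758 + 3*√26/365099 ≈ 11.099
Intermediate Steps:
-407989/(-36758) + S(-61, R(-24))/365099 = -407989/(-36758) + √(295 - 61)/365099 = -407989*(-1/36758) + √234*(1/365099) = 407989/36758 + (3*√26)*(1/365099) = 407989/36758 + 3*√26/365099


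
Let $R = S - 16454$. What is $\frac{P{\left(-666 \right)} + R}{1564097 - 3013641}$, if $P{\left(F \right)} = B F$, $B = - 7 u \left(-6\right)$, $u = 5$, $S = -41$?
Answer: $\frac{156355}{1449544} \approx 0.10786$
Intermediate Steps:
$B = 210$ ($B = \left(-7\right) 5 \left(-6\right) = \left(-35\right) \left(-6\right) = 210$)
$R = -16495$ ($R = -41 - 16454 = -16495$)
$P{\left(F \right)} = 210 F$
$\frac{P{\left(-666 \right)} + R}{1564097 - 3013641} = \frac{210 \left(-666\right) - 16495}{1564097 - 3013641} = \frac{-139860 - 16495}{-1449544} = \left(-156355\right) \left(- \frac{1}{1449544}\right) = \frac{156355}{1449544}$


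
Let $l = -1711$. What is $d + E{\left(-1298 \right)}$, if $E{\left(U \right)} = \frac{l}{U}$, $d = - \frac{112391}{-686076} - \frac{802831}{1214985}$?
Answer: $\frac{836671998471}{1018810281940} \approx 0.82122$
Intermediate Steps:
$d = - \frac{46027744669}{92619116540}$ ($d = \left(-112391\right) \left(- \frac{1}{686076}\right) - \frac{802831}{1214985} = \frac{112391}{686076} - \frac{802831}{1214985} = - \frac{46027744669}{92619116540} \approx -0.49696$)
$E{\left(U \right)} = - \frac{1711}{U}$
$d + E{\left(-1298 \right)} = - \frac{46027744669}{92619116540} - \frac{1711}{-1298} = - \frac{46027744669}{92619116540} - - \frac{29}{22} = - \frac{46027744669}{92619116540} + \frac{29}{22} = \frac{836671998471}{1018810281940}$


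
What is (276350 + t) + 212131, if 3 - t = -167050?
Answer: 655534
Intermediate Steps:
t = 167053 (t = 3 - 1*(-167050) = 3 + 167050 = 167053)
(276350 + t) + 212131 = (276350 + 167053) + 212131 = 443403 + 212131 = 655534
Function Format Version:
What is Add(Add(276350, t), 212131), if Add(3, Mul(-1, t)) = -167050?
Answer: 655534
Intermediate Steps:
t = 167053 (t = Add(3, Mul(-1, -167050)) = Add(3, 167050) = 167053)
Add(Add(276350, t), 212131) = Add(Add(276350, 167053), 212131) = Add(443403, 212131) = 655534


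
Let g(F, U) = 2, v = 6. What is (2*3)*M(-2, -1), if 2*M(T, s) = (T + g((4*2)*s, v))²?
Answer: 0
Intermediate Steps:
M(T, s) = (2 + T)²/2 (M(T, s) = (T + 2)²/2 = (2 + T)²/2)
(2*3)*M(-2, -1) = (2*3)*((2 - 2)²/2) = 6*((½)*0²) = 6*((½)*0) = 6*0 = 0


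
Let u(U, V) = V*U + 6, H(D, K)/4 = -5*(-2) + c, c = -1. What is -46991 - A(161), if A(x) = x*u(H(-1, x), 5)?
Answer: -76937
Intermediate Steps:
H(D, K) = 36 (H(D, K) = 4*(-5*(-2) - 1) = 4*(10 - 1) = 4*9 = 36)
u(U, V) = 6 + U*V (u(U, V) = U*V + 6 = 6 + U*V)
A(x) = 186*x (A(x) = x*(6 + 36*5) = x*(6 + 180) = x*186 = 186*x)
-46991 - A(161) = -46991 - 186*161 = -46991 - 1*29946 = -46991 - 29946 = -76937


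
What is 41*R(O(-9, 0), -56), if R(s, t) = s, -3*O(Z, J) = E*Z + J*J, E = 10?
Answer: 1230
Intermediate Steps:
O(Z, J) = -10*Z/3 - J²/3 (O(Z, J) = -(10*Z + J*J)/3 = -(10*Z + J²)/3 = -(J² + 10*Z)/3 = -10*Z/3 - J²/3)
41*R(O(-9, 0), -56) = 41*(-10/3*(-9) - ⅓*0²) = 41*(30 - ⅓*0) = 41*(30 + 0) = 41*30 = 1230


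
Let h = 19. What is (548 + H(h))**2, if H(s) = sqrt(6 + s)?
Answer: 305809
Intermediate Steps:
(548 + H(h))**2 = (548 + sqrt(6 + 19))**2 = (548 + sqrt(25))**2 = (548 + 5)**2 = 553**2 = 305809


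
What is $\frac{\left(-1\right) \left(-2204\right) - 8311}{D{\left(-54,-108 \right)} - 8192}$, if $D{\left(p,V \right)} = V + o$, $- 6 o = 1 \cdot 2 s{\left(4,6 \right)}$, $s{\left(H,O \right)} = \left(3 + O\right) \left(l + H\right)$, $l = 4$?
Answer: $\frac{6107}{8324} \approx 0.73366$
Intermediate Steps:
$s{\left(H,O \right)} = \left(3 + O\right) \left(4 + H\right)$
$o = -24$ ($o = - \frac{1 \cdot 2 \left(12 + 3 \cdot 4 + 4 \cdot 6 + 4 \cdot 6\right)}{6} = - \frac{2 \left(12 + 12 + 24 + 24\right)}{6} = - \frac{2 \cdot 72}{6} = \left(- \frac{1}{6}\right) 144 = -24$)
$D{\left(p,V \right)} = -24 + V$ ($D{\left(p,V \right)} = V - 24 = -24 + V$)
$\frac{\left(-1\right) \left(-2204\right) - 8311}{D{\left(-54,-108 \right)} - 8192} = \frac{\left(-1\right) \left(-2204\right) - 8311}{\left(-24 - 108\right) - 8192} = \frac{2204 - 8311}{-132 - 8192} = - \frac{6107}{-8324} = \left(-6107\right) \left(- \frac{1}{8324}\right) = \frac{6107}{8324}$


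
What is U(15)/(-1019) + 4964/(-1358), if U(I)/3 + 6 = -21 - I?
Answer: -2443604/691901 ≈ -3.5317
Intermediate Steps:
U(I) = -81 - 3*I (U(I) = -18 + 3*(-21 - I) = -18 + (-63 - 3*I) = -81 - 3*I)
U(15)/(-1019) + 4964/(-1358) = (-81 - 3*15)/(-1019) + 4964/(-1358) = (-81 - 45)*(-1/1019) + 4964*(-1/1358) = -126*(-1/1019) - 2482/679 = 126/1019 - 2482/679 = -2443604/691901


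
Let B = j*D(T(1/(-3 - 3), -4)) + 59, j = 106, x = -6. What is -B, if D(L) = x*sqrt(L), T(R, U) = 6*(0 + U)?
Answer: -59 + 1272*I*sqrt(6) ≈ -59.0 + 3115.8*I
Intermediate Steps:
T(R, U) = 6*U
D(L) = -6*sqrt(L)
B = 59 - 1272*I*sqrt(6) (B = 106*(-6*2*I*sqrt(6)) + 59 = 106*(-12*I*sqrt(6)) + 59 = -1272*I*sqrt(6) + 59 = 59 - 1272*I*sqrt(6) ≈ 59.0 - 3115.8*I)
-B = -(59 - 1272*I*sqrt(6)) = -59 + 1272*I*sqrt(6)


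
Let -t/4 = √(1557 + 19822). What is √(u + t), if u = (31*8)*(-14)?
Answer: 2*√(-868 - √21379) ≈ 63.693*I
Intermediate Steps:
t = -4*√21379 (t = -4*√(1557 + 19822) = -4*√21379 ≈ -584.86)
u = -3472 (u = 248*(-14) = -3472)
√(u + t) = √(-3472 - 4*√21379)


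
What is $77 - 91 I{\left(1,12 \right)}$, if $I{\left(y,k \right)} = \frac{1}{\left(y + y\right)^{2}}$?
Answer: $\frac{217}{4} \approx 54.25$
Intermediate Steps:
$I{\left(y,k \right)} = \frac{1}{4 y^{2}}$ ($I{\left(y,k \right)} = \frac{1}{\left(2 y\right)^{2}} = \frac{1}{4 y^{2}}$)
$77 - 91 I{\left(1,12 \right)} = 77 - 91 \frac{1}{4 \cdot 1} = 77 - 91 \cdot \frac{1}{4} \cdot 1 = 77 - \frac{91}{4} = \frac{217}{4}$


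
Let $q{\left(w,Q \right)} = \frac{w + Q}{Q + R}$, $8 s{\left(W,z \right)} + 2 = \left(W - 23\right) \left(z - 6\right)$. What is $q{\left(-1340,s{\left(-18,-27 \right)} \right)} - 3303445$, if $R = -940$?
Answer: $- \frac{20378942836}{6169} \approx -3.3034 \cdot 10^{6}$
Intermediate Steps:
$s{\left(W,z \right)} = - \frac{1}{4} + \frac{\left(-23 + W\right) \left(-6 + z\right)}{8}$ ($s{\left(W,z \right)} = - \frac{1}{4} + \frac{\left(W - 23\right) \left(z - 6\right)}{8} = - \frac{1}{4} + \frac{\left(-23 + W\right) \left(-6 + z\right)}{8}$)
$q{\left(w,Q \right)} = \frac{Q + w}{-940 + Q}$ ($q{\left(w,Q \right)} = \frac{w + Q}{Q - 940} = \frac{Q + w}{-940 + Q}$)
$q{\left(-1340,s{\left(-18,-27 \right)} \right)} - 3303445 = \frac{\left(17 - - \frac{621}{8} - - \frac{27}{2} + \frac{1}{8} \left(-18\right) \left(-27\right)\right) - 1340}{-940 + \left(17 - - \frac{621}{8} - - \frac{27}{2} + \frac{1}{8} \left(-18\right) \left(-27\right)\right)} - 3303445 = \frac{\left(17 + \frac{621}{8} + \frac{27}{2} + \frac{243}{4}\right) - 1340}{-940 + \left(17 + \frac{621}{8} + \frac{27}{2} + \frac{243}{4}\right)} - 3303445 = \frac{\frac{1351}{8} - 1340}{-940 + \frac{1351}{8}} - 3303445 = \frac{1}{- \frac{6169}{8}} \left(- \frac{9369}{8}\right) - 3303445 = \left(- \frac{8}{6169}\right) \left(- \frac{9369}{8}\right) - 3303445 = \frac{9369}{6169} - 3303445 = - \frac{20378942836}{6169}$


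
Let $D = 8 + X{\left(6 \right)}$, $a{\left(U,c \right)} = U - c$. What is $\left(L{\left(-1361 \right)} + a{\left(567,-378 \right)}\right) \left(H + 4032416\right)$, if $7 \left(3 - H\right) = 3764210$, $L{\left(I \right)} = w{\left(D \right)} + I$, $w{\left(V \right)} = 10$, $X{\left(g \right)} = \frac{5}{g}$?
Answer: $-1418837934$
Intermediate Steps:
$D = \frac{53}{6}$ ($D = 8 + \frac{5}{6} = \frac{53}{6} \approx 8.8333$)
$L{\left(I \right)} = 10 + I$
$H = - \frac{3764189}{7}$ ($H = 3 - \frac{3764210}{7} = - \frac{3764189}{7} \approx -5.3774 \cdot 10^{5}$)
$\left(L{\left(-1361 \right)} + a{\left(567,-378 \right)}\right) \left(H + 4032416\right) = \left(\left(10 - 1361\right) + \left(567 - -378\right)\right) \left(- \frac{3764189}{7} + 4032416\right) = \left(-1351 + \left(567 + 378\right)\right) \frac{24462723}{7} = \left(-1351 + 945\right) \frac{24462723}{7} = \left(-406\right) \frac{24462723}{7} = -1418837934$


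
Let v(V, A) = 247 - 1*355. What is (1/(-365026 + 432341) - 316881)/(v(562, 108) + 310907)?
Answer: -21330844514/20921434685 ≈ -1.0196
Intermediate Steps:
v(V, A) = -108 (v(V, A) = 247 - 355 = -108)
(1/(-365026 + 432341) - 316881)/(v(562, 108) + 310907) = (1/(-365026 + 432341) - 316881)/(-108 + 310907) = (1/67315 - 316881)/310799 = (1/67315 - 316881)*(1/310799) = -21330844514/67315*1/310799 = -21330844514/20921434685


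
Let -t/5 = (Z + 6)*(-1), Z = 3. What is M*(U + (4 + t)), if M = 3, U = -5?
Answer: 132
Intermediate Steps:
t = 45 (t = -5*(3 + 6)*(-1) = -45*(-1) = -5*(-9) = 45)
M*(U + (4 + t)) = 3*(-5 + (4 + 45)) = 3*(-5 + 49) = 3*44 = 132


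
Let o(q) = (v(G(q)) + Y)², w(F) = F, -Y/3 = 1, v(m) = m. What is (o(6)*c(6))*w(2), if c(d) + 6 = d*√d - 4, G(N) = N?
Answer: -180 + 108*√6 ≈ 84.545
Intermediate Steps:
Y = -3 (Y = -3*1 = -3)
c(d) = -10 + d^(3/2) (c(d) = -6 + (d*√d - 4) = -6 + (d^(3/2) - 4) = -6 + (-4 + d^(3/2)) = -10 + d^(3/2))
o(q) = (-3 + q)² (o(q) = (q - 3)² = (-3 + q)²)
(o(6)*c(6))*w(2) = ((-3 + 6)²*(-10 + 6^(3/2)))*2 = (3²*(-10 + 6*√6))*2 = (9*(-10 + 6*√6))*2 = (-90 + 54*√6)*2 = -180 + 108*√6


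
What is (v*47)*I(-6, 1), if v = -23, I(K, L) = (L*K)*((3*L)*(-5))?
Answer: -97290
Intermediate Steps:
I(K, L) = -15*K*L² (I(K, L) = (K*L)*(-15*L) = -15*K*L²)
(v*47)*I(-6, 1) = (-23*47)*(-15*(-6)*1²) = -(-16215)*(-6) = -1081*90 = -97290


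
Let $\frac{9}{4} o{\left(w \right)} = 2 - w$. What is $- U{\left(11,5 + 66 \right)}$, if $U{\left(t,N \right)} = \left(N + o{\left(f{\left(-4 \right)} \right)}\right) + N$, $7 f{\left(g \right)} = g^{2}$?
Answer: $- \frac{8938}{63} \approx -141.87$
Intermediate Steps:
$f{\left(g \right)} = \frac{g^{2}}{7}$
$o{\left(w \right)} = \frac{8}{9} - \frac{4 w}{9}$ ($o{\left(w \right)} = \frac{4 \left(2 - w\right)}{9} = \frac{8}{9} - \frac{4 w}{9}$)
$U{\left(t,N \right)} = - \frac{8}{63} + 2 N$ ($U{\left(t,N \right)} = \left(N + \left(\frac{8}{9} - \frac{4 \frac{\left(-4\right)^{2}}{7}}{9}\right)\right) + N = \left(N + \left(\frac{8}{9} - \frac{4 \cdot \frac{1}{7} \cdot 16}{9}\right)\right) + N = \left(N + \left(\frac{8}{9} - \frac{64}{63}\right)\right) + N = \left(N - \frac{8}{63}\right) + N = \left(- \frac{8}{63} + N\right) + N = - \frac{8}{63} + 2 N$)
$- U{\left(11,5 + 66 \right)} = - (- \frac{8}{63} + 2 \left(5 + 66\right)) = - (- \frac{8}{63} + 2 \cdot 71) = - (- \frac{8}{63} + 142) = \left(-1\right) \frac{8938}{63} = - \frac{8938}{63}$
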